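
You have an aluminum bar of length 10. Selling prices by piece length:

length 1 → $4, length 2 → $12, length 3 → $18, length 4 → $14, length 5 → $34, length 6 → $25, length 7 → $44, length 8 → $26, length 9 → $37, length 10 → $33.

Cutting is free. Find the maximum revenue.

Let best[k] be the best obtainable value from length k. For each k, try every first piece i and keep the best of price[i] + best[k−i].
best[1] = 4
best[2] = 12
best[3] = 18
best[4] = 24  (first piece 2, then best[2]=12)
best[5] = 34
best[6] = 38  (first piece 1, then best[5]=34)
best[7] = 46  (first piece 2, then best[5]=34)
best[8] = 52  (first piece 3, then best[5]=34)
best[9] = 58  (first piece 2, then best[7]=46)
best[10] = 68  (first piece 5, then best[5]=34)
One optimal cutting: 5 + 5 → $34 + $34 = $68.

68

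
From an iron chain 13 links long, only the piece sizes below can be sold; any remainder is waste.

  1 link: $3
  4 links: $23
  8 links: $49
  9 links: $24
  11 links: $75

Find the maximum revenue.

81

Consider every possible first cut. best[k] is the best of p[i]+best[k−i] over all sellable i≤k.
best[1] = 3
best[2] = 6  (first piece 1, then best[1]=3)
best[3] = 9  (first piece 1, then best[2]=6)
best[4] = max(3+9, 23+0) = 23
best[5] = max(3+23, 23+3) = 26
best[6] = max(3+26, 23+6) = 29
best[7] = max(3+29, 23+9) = 32
best[8] = max(3+32, 23+23, 49+0) = 49
best[9] = max(3+49, 23+26, 49+3, 24+0) = 52
best[10] = max(3+52, 23+29, 49+6, 24+3) = 55
best[11] = max(3+55, 23+32, 49+9, 24+6, 75+0) = 75
best[12] = max(3+75, 23+49, 49+23, 24+9, 75+3) = 78
best[13] = max(3+78, 23+52, 49+26, 24+23, 75+6) = 81
One optimal cutting: 11 + 1 + 1 → $81.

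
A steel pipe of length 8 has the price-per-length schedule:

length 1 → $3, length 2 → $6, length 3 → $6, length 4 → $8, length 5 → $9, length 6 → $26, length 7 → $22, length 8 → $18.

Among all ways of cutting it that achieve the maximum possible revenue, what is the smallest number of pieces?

Consider every possible first cut. r[k] is the best of p[i]+r[k−i] over all sellable i≤k.
r[1] = 3
r[2] = 6  (first piece 1, then r[1]=3)
r[3] = 9  (first piece 1, then r[2]=6)
r[4] = 12  (first piece 1, then r[3]=9)
r[5] = 15  (first piece 1, then r[4]=12)
r[6] = 26
r[7] = 29  (first piece 1, then r[6]=26)
r[8] = 32  (first piece 1, then r[7]=29)
Maximum revenue is $32.
Now minimize piece count subject to staying optimal: for each k, pieces[k] = 1 + min over i with p[i]+r[k−i]=r[k] of pieces[k−i].
pieces[5] = 3
pieces[6] = 1
pieces[7] = 2
pieces[8] = 2

2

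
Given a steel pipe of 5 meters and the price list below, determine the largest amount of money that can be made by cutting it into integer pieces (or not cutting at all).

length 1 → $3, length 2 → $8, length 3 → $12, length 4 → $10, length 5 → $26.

Let v[k] be the best obtainable value from length k. For each k, try every first piece i and keep the best of price[i] + v[k−i].
v[1] = 3
v[2] = 8
v[3] = 12
v[4] = 16  (first piece 2, then v[2]=8)
v[5] = 26
Best is to sell the whole 5-meter piece uncut for $26.

26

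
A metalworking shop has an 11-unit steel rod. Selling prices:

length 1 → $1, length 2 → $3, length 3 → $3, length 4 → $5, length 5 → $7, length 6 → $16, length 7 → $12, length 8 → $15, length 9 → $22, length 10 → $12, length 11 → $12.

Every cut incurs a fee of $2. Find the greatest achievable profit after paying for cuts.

23

Consider every possible first cut. r[k] is the best of p[i]+r[k−i] over all sellable i≤k, charging 2 whenever i<k.
r[1] = 1
r[2] = 3
r[3] = 3
r[4] = 5
r[5] = 7
r[6] = 16
r[7] = 15  (first piece 1, then r[6]=16)
r[8] = 17  (first piece 2, then r[6]=16)
r[9] = 22
r[10] = 21  (first piece 1, then r[9]=22)
r[11] = 23  (first piece 2, then r[9]=22)
One optimal plan: pieces 9 + 2 (1 cut) → $25 − $2 = $23.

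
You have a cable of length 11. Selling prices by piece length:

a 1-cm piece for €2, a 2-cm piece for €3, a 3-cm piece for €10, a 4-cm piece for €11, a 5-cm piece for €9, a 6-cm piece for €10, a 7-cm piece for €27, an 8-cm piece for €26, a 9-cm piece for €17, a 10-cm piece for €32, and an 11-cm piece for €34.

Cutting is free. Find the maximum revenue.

39

Let r[k] be the best obtainable value from length k. For each k, try every first piece i and keep the best of price[i] + r[k−i].
r[1] = 2
r[2] = 4  (first piece 1, then r[1]=2)
r[3] = 10
r[4] = 12  (first piece 1, then r[3]=10)
r[5] = 14  (first piece 1, then r[4]=12)
r[6] = 20  (first piece 3, then r[3]=10)
r[7] = 27
r[8] = 29  (first piece 1, then r[7]=27)
r[9] = 31  (first piece 1, then r[8]=29)
r[10] = 37  (first piece 3, then r[7]=27)
r[11] = 39  (first piece 1, then r[10]=37)
One optimal cutting: 7 + 3 + 1 → €27 + €10 + €2 = €39.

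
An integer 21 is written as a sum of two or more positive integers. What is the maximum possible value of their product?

2187

Fill prod[k] for k=2..21: at each k try every first piece i and multiply by the better of (k−i) uncut or prod[k−i].
Small cases: prod[2]=1, prod[3]=2, prod[4]=4, prod[5]=6, prod[6]=9, prod[7]=12, prod[8]=18, prod[9]=27, prod[10]=36, prod[11]=54, prod[12]=81, prod[13]=108.
prod[14] = 2×max(12,81) = 2×81 = 162
prod[15] = 3×max(12,81) = 3×81 = 243
prod[16] = 2×max(14,162) = 2×162 = 324
prod[17] = 2×max(15,243) = 2×243 = 486
prod[18] = 3×max(15,243) = 3×243 = 729
prod[19] = 2×max(17,486) = 2×486 = 972
prod[20] = 2×max(18,729) = 2×729 = 1458
prod[21] = 3×max(18,729) = 3×729 = 2187
One optimal split: 3 + 3 + 3 + 3 + 3 + 3 + 3; product 3×3×3×3×3×3×3 = 2187.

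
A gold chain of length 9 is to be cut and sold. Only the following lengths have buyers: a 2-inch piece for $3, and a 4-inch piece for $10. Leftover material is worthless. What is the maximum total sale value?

Let best[k] be the best obtainable value from length k. For each k, try every first piece i and keep the best of price[i] + best[k−i].
best[1] = 0
best[2] = 3
best[3] = 3
best[4] = max(3+3, 10+0) = 10
best[5] = max(3+3, 10+0) = 10
best[6] = max(3+10, 10+3) = 13
best[7] = max(3+10, 10+3) = 13
best[8] = max(3+13, 10+10) = 20
best[9] = max(3+13, 10+10) = 20
One optimal cutting: pieces 4 + 4 with 1 inch of scrap → $20.

20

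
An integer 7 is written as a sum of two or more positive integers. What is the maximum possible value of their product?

Let g[k] be the best product for length k (with at least one cut). For each first piece i, the rest contributes max(k−i, g[k−i]).
g[2] = 1*max(1,0) = 1*1 = 1
g[3] = max(1*2, 2*1) = 2
g[4] = max(1*3, 2*2, 3*1) = 4
g[5] = max(1*4, 2*3, 3*2, 4*1) = 6
g[6] = max(1*6, 2*4, 3*3, 4*2, 5*1) = 9
g[7] = max(1*9, 2*6, 3*4, 4*3, 5*2, 6*1) = 12
One optimal split: 3 + 2 + 2; product 3*2*2 = 12.

12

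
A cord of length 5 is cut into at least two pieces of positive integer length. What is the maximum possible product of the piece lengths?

Fill f[k] for k=2..5: at each k try every first piece i and multiply by the better of (k−i) uncut or f[k−i].
f[2] = 1·max(1,0) = 1·1 = 1
f[3] = max(1·2, 2·1) = 2
f[4] = max(1·3, 2·2, 3·1) = 4
f[5] = max(1·4, 2·3, 3·2, 4·1) = 6
One optimal split: 3 + 2; product 3·2 = 6.

6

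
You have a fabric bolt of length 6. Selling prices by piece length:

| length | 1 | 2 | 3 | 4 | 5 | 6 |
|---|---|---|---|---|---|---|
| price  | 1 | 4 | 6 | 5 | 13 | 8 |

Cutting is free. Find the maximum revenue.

Let v[k] be the best obtainable value from length k. For each k, try every first piece i and keep the best of price[i] + v[k−i].
v[1] = 1
v[2] = max(1+1, 4+0) = 4
v[3] = max(1+4, 4+1, 6+0) = 6
v[4] = max(1+6, 4+4, 6+1, 5+0) = 8
v[5] = max(1+8, 4+6, 6+4, 5+1, 13+0) = 13
v[6] = max(1+13, 4+8, 6+6, 5+4, 13+1, 8+0) = 14
One optimal cutting: 5 + 1 → $13 + $1 = $14.

14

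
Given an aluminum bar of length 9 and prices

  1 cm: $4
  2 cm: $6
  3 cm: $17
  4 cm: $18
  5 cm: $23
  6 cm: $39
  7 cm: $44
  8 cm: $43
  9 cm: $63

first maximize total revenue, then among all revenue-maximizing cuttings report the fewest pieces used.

1

Build r[k] bottom-up: r[k] = max over allowed piece i of (p[i] + r[k−i]).
r[1] = 4
r[2] = max(4+4, 6+0) = 8
r[3] = max(4+8, 6+4, 17+0) = 17
r[4] = max(4+17, 6+8, 17+4, 18+0) = 21
r[5] = max(4+21, 6+17, 17+8, 18+4, 23+0) = 25
r[6] = max(4+25, 6+21, 17+17, 18+8, 23+4, 39+0) = 39
r[7] = max(4+39, 6+25, 17+21, …, 39+4, 44+0) = 44
r[8] = max(4+44, 6+39, 17+25, …, 44+4, 43+0) = 48
r[9] = max(4+48, 6+44, 17+39, …, 43+4, 63+0) = 63
Maximum revenue is $63.
Now minimize piece count subject to staying optimal: for each k, pieces[k] = 1 + min over i with p[i]+r[k−i]=r[k] of pieces[k−i].
pieces[6] = 1
pieces[7] = 1
pieces[8] = 2
pieces[9] = 1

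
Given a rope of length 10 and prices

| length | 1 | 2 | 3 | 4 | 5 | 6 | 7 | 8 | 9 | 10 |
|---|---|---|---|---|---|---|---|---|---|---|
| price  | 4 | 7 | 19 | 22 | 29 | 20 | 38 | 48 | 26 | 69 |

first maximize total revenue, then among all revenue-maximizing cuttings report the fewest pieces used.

Build r[k] bottom-up: r[k] = max over allowed piece i of (p[i] + r[k−i]).
r[1] = 4
r[2] = 8  (first piece 1, then r[1]=4)
r[3] = 19
r[4] = 23  (first piece 1, then r[3]=19)
r[5] = 29
r[6] = 38  (first piece 3, then r[3]=19)
r[7] = 42  (first piece 1, then r[6]=38)
r[8] = 48  (first piece 3, then r[5]=29)
r[9] = 57  (first piece 3, then r[6]=38)
r[10] = 69
Maximum revenue is €69.
Now minimize piece count subject to staying optimal: for each k, pieces[k] = 1 + min over i with p[i]+r[k−i]=r[k] of pieces[k−i].
pieces[7] = 3
pieces[8] = 1
pieces[9] = 3
pieces[10] = 1

1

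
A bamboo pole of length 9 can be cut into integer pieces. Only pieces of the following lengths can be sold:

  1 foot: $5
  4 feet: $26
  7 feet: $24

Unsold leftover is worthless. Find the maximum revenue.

Build r[k] bottom-up: r[k] = max over allowed piece i of (p[i] + r[k−i]).
r[1] = 5
r[2] = 10  (first piece 1, then r[1]=5)
r[3] = 15  (first piece 1, then r[2]=10)
r[4] = max(5+15, 26+0) = 26
r[5] = max(5+26, 26+5) = 31
r[6] = max(5+31, 26+10) = 36
r[7] = max(5+36, 26+15, 24+0) = 41
r[8] = max(5+41, 26+26, 24+5) = 52
r[9] = max(5+52, 26+31, 24+10) = 57
One optimal cutting: 4 + 4 + 1 → $57.

57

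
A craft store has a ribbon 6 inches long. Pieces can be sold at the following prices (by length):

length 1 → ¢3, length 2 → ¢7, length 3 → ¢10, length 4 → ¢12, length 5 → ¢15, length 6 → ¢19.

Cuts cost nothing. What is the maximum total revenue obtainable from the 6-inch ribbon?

21

Let v[k] be the best obtainable value from length k. For each k, try every first piece i and keep the best of price[i] + v[k−i].
v[1] = 3
v[2] = max(3+3, 7+0) = 7
v[3] = max(3+7, 7+3, 10+0) = 10
v[4] = max(3+10, 7+7, 10+3, 12+0) = 14
v[5] = max(3+14, 7+10, 10+7, 12+3, 15+0) = 17
v[6] = max(3+17, 7+14, 10+10, 12+7, 15+3, 19+0) = 21
One optimal cutting: 2 + 2 + 2 → ¢7 + ¢7 + ¢7 = ¢21.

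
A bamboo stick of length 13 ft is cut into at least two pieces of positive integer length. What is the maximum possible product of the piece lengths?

Define g[k] = max over 1≤i<k of i · max(k−i, g[k−i]); the inner max lets the remainder stay uncut if that's better.
g[2] = 1×max(1,0) = 1×1 = 1
g[3] = max(1×2, 2×1) = 2
g[4] = max(1×3, 2×2, 3×1) = 4
g[5] = max(1×4, 2×3, 3×2, 4×1) = 6
g[6] = max(1×6, 2×4, 3×3, 4×2, 5×1) = 9
g[7] = max(1×9, 2×6, 3×4, 4×3, 5×2, 6×1) = 12
g[8] = max(1×12, 2×9, 3×6, …, 6×2, 7×1) = 18
g[9] = max(1×18, 2×12, 3×9, …, 7×2, 8×1) = 27
g[10] = max(1×27, 2×18, 3×12, …, 8×2, 9×1) = 36
g[11] = max(1×36, 2×27, 3×18, …, 9×2, 10×1) = 54
g[12] = max(1×54, 2×36, 3×27, …, 10×2, 11×1) = 81
g[13] = max(1×81, 2×54, 3×36, …, 11×2, 12×1) = 108
One optimal split: 3 + 3 + 3 + 2 + 2; product 3×3×3×2×2 = 108.

108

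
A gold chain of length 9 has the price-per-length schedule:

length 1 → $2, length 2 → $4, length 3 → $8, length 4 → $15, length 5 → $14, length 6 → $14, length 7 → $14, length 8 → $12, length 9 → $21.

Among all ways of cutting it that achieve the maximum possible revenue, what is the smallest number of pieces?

Let r[k] be the best obtainable value from length k. For each k, try every first piece i and keep the best of price[i] + r[k−i].
r[1] = 2
r[2] = 4  (first piece 1, then r[1]=2)
r[3] = 8
r[4] = 15
r[5] = 17  (first piece 1, then r[4]=15)
r[6] = 19  (first piece 1, then r[5]=17)
r[7] = 23  (first piece 3, then r[4]=15)
r[8] = 30  (first piece 4, then r[4]=15)
r[9] = 32  (first piece 1, then r[8]=30)
Maximum revenue is $32.
Now minimize piece count subject to staying optimal: for each k, pieces[k] = 1 + min over i with p[i]+r[k−i]=r[k] of pieces[k−i].
pieces[6] = 2
pieces[7] = 2
pieces[8] = 2
pieces[9] = 3

3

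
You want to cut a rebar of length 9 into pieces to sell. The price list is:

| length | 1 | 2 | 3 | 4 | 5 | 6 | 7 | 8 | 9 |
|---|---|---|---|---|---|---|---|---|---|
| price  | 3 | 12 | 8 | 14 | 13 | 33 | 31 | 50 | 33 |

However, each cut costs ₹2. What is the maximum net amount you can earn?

51

Consider every possible first cut. v[k] is the best of p[i]+v[k−i] over all sellable i≤k, charging 2 whenever i<k.
v[1] = 3
v[2] = 12
v[3] = 13  (first piece 1, then v[2]=12)
v[4] = 22  (first piece 2, then v[2]=12)
v[5] = 23  (first piece 1, then v[4]=22)
v[6] = 33
v[7] = 34  (first piece 1, then v[6]=33)
v[8] = 50
v[9] = 51  (first piece 1, then v[8]=50)
One optimal plan: pieces 8 + 1 (1 cut) → ₹53 − ₹2 = ₹51.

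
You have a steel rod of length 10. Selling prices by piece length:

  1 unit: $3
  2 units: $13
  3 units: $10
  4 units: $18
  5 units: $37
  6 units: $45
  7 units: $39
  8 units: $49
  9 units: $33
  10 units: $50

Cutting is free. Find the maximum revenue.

74

Consider every possible first cut. v[k] is the best of p[i]+v[k−i] over all sellable i≤k.
v[1] = 3
v[2] = max(3+3, 13+0) = 13
v[3] = max(3+13, 13+3, 10+0) = 16
v[4] = max(3+16, 13+13, 10+3, 18+0) = 26
v[5] = max(3+26, 13+16, 10+13, 18+3, 37+0) = 37
v[6] = max(3+37, 13+26, 10+16, 18+13, 37+3, 45+0) = 45
v[7] = max(3+45, 13+37, 10+26, …, 45+3, 39+0) = 50
v[8] = max(3+50, 13+45, 10+37, …, 39+3, 49+0) = 58
v[9] = max(3+58, 13+50, 10+45, …, 49+3, 33+0) = 63
v[10] = max(3+63, 13+58, 10+50, …, 33+3, 50+0) = 74
One optimal cutting: 5 + 5 → $37 + $37 = $74.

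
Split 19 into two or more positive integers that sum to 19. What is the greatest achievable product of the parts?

Fill g[k] for k=2..19: at each k try every first piece i and multiply by the better of (k−i) uncut or g[k−i].
Small cases: g[2]=1, g[3]=2, g[4]=4, g[5]=6, g[6]=9, g[7]=12, g[8]=18, g[9]=27, g[10]=36, g[11]=54, g[12]=81, g[13]=108, g[14]=162.
g[15] = 3*max(12,81) = 3*81 = 243
g[16] = 2*max(14,162) = 2*162 = 324
g[17] = 2*max(15,243) = 2*243 = 486
g[18] = 3*max(15,243) = 3*243 = 729
g[19] = 2*max(17,486) = 2*486 = 972
One optimal split: 3 + 3 + 3 + 3 + 3 + 2 + 2; product 3*3*3*3*3*2*2 = 972.

972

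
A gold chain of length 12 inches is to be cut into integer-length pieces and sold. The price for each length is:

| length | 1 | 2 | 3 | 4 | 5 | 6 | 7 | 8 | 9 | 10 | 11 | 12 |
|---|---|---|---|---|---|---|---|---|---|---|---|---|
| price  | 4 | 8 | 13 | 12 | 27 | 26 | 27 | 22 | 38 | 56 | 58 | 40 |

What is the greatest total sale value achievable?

64

Let R[k] be the best obtainable value from length k. For each k, try every first piece i and keep the best of price[i] + R[k−i].
R[1] = 4
R[2] = max(4+4, 8+0) = 8
R[3] = max(4+8, 8+4, 13+0) = 13
R[4] = max(4+13, 8+8, 13+4, 12+0) = 17
R[5] = max(4+17, 8+13, 13+8, 12+4, 27+0) = 27
R[6] = max(4+27, 8+17, 13+13, 12+8, 27+4, 26+0) = 31
R[7] = max(4+31, 8+27, 13+17, …, 26+4, 27+0) = 35
R[8] = max(4+35, 8+31, 13+27, …, 27+4, 22+0) = 40
R[9] = max(4+40, 8+35, 13+31, …, 22+4, 38+0) = 44
R[10] = max(4+44, 8+40, 13+35, …, 38+4, 56+0) = 56
R[11] = max(4+56, 8+44, 13+40, …, 56+4, 58+0) = 60
R[12] = max(4+60, 8+56, 13+44, …, 58+4, 40+0) = 64
One optimal cutting: 10 + 1 + 1 → $56 + $4 + $4 = $64.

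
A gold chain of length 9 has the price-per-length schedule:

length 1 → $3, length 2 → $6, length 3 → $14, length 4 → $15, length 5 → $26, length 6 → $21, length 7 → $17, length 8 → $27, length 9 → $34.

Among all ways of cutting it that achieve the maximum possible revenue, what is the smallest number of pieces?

Consider every possible first cut. r[k] is the best of p[i]+r[k−i] over all sellable i≤k.
r[1] = 3
r[2] = 6  (first piece 1, then r[1]=3)
r[3] = 14
r[4] = 17  (first piece 1, then r[3]=14)
r[5] = 26
r[6] = 29  (first piece 1, then r[5]=26)
r[7] = 32  (first piece 1, then r[6]=29)
r[8] = 40  (first piece 3, then r[5]=26)
r[9] = 43  (first piece 1, then r[8]=40)
Maximum revenue is $43.
Now minimize piece count subject to staying optimal: for each k, pieces[k] = 1 + min over i with p[i]+r[k−i]=r[k] of pieces[k−i].
pieces[6] = 2
pieces[7] = 2
pieces[8] = 2
pieces[9] = 3

3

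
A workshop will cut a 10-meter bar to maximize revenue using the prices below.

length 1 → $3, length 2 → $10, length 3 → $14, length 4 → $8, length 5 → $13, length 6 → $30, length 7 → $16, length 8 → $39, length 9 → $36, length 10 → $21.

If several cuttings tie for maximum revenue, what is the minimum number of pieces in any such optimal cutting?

3

Build r[k] bottom-up: r[k] = max over allowed piece i of (p[i] + r[k−i]).
r[1] = 3
r[2] = 10
r[3] = 14
r[4] = 20  (first piece 2, then r[2]=10)
r[5] = 24  (first piece 2, then r[3]=14)
r[6] = 30  (first piece 2, then r[4]=20)
r[7] = 34  (first piece 2, then r[5]=24)
r[8] = 40  (first piece 2, then r[6]=30)
r[9] = 44  (first piece 2, then r[7]=34)
r[10] = 50  (first piece 2, then r[8]=40)
Maximum revenue is $50.
Now minimize piece count subject to staying optimal: for each k, pieces[k] = 1 + min over i with p[i]+r[k−i]=r[k] of pieces[k−i].
pieces[7] = 3
pieces[8] = 2
pieces[9] = 2
pieces[10] = 3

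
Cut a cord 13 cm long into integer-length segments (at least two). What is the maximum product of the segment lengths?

Define P[k] = max over 1≤i<k of i · max(k−i, P[k−i]); the inner max lets the remainder stay uncut if that's better.
P[2] = 1*max(1,0) = 1*1 = 1
P[3] = max(1*2, 2*1) = 2
P[4] = max(1*3, 2*2, 3*1) = 4
P[5] = max(1*4, 2*3, 3*2, 4*1) = 6
P[6] = max(1*6, 2*4, 3*3, 4*2, 5*1) = 9
P[7] = max(1*9, 2*6, 3*4, 4*3, 5*2, 6*1) = 12
P[8] = max(1*12, 2*9, 3*6, …, 6*2, 7*1) = 18
P[9] = max(1*18, 2*12, 3*9, …, 7*2, 8*1) = 27
P[10] = max(1*27, 2*18, 3*12, …, 8*2, 9*1) = 36
P[11] = max(1*36, 2*27, 3*18, …, 9*2, 10*1) = 54
P[12] = max(1*54, 2*36, 3*27, …, 10*2, 11*1) = 81
P[13] = max(1*81, 2*54, 3*36, …, 11*2, 12*1) = 108
One optimal split: 3 + 3 + 3 + 2 + 2; product 3*3*3*2*2 = 108.

108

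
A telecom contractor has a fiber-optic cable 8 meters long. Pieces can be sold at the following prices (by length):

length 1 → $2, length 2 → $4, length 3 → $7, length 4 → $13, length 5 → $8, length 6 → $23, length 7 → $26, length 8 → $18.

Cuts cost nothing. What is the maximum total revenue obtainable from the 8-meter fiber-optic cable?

Consider every possible first cut. r[k] is the best of p[i]+r[k−i] over all sellable i≤k.
r[1] = 2
r[2] = max(2+2, 4+0) = 4
r[3] = max(2+4, 4+2, 7+0) = 7
r[4] = max(2+7, 4+4, 7+2, 13+0) = 13
r[5] = max(2+13, 4+7, 7+4, 13+2, 8+0) = 15
r[6] = max(2+15, 4+13, 7+7, 13+4, 8+2, 23+0) = 23
r[7] = max(2+23, 4+15, 7+13, …, 23+2, 26+0) = 26
r[8] = max(2+26, 4+23, 7+15, …, 26+2, 18+0) = 28
One optimal cutting: 7 + 1 → $26 + $2 = $28.

28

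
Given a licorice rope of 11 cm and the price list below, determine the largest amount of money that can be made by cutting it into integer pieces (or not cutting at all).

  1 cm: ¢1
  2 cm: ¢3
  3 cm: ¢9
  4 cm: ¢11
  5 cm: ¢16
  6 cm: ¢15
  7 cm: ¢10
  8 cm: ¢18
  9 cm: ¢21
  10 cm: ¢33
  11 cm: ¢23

Consider every possible first cut. best[k] is the best of p[i]+best[k−i] over all sellable i≤k.
best[1] = 1
best[2] = max(1+1, 3+0) = 3
best[3] = max(1+3, 3+1, 9+0) = 9
best[4] = max(1+9, 3+3, 9+1, 11+0) = 11
best[5] = max(1+11, 3+9, 9+3, 11+1, 16+0) = 16
best[6] = max(1+16, 3+11, 9+9, 11+3, 16+1, 15+0) = 18
best[7] = max(1+18, 3+16, 9+11, …, 15+1, 10+0) = 20
best[8] = max(1+20, 3+18, 9+16, …, 10+1, 18+0) = 25
best[9] = max(1+25, 3+20, 9+18, …, 18+1, 21+0) = 27
best[10] = max(1+27, 3+25, 9+20, …, 21+1, 33+0) = 33
best[11] = max(1+33, 3+27, 9+25, …, 33+1, 23+0) = 34
One optimal cutting: 10 + 1 → ¢33 + ¢1 = ¢34.

34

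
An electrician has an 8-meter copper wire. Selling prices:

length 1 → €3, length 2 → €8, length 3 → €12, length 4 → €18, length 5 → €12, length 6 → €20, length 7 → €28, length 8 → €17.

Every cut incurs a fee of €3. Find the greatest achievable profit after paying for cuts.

33

Let net[k] be the best obtainable value from length k. For each k, try every first piece i and keep the best of price[i] + net[k−i] minus the 3 cut fee when i<k.
net[1] = 3
net[2] = max(3+3-3, 8+0) = 8
net[3] = max(3+8-3, 8+3-3, 12+0) = 12
net[4] = max(3+12-3, 8+8-3, 12+3-3, 18+0) = 18
net[5] = max(3+18-3, 8+12-3, 12+8-3, 18+3-3, 12+0) = 18
net[6] = max(3+18-3, 8+18-3, 12+12-3, 18+8-3, 12+3-3, 20+0) = 23
net[7] = max(3+23-3, 8+18-3, 12+18-3, …, 20+3-3, 28+0) = 28
net[8] = max(3+28-3, 8+23-3, 12+18-3, …, 28+3-3, 17+0) = 33
One optimal plan: pieces 4 + 4 (1 cut) → €36 − €3 = €33.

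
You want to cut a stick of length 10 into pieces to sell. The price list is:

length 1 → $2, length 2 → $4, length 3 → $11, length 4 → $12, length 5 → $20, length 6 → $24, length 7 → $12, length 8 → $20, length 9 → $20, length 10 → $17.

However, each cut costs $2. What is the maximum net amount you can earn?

Let r[k] be the best obtainable value from length k. For each k, try every first piece i and keep the best of price[i] + r[k−i] minus the 2 cut fee when i<k.
r[1] = 2
r[2] = max(2+2-2, 4+0) = 4
r[3] = max(2+4-2, 4+2-2, 11+0) = 11
r[4] = max(2+11-2, 4+4-2, 11+2-2, 12+0) = 12
r[5] = max(2+12-2, 4+11-2, 11+4-2, 12+2-2, 20+0) = 20
r[6] = max(2+20-2, 4+12-2, 11+11-2, 12+4-2, 20+2-2, 24+0) = 24
r[7] = max(2+24-2, 4+20-2, 11+12-2, …, 24+2-2, 12+0) = 24
r[8] = max(2+24-2, 4+24-2, 11+20-2, …, 12+2-2, 20+0) = 29
r[9] = max(2+29-2, 4+24-2, 11+24-2, …, 20+2-2, 20+0) = 33
r[10] = max(2+33-2, 4+29-2, 11+24-2, …, 20+2-2, 17+0) = 38
One optimal plan: pieces 5 + 5 (1 cut) → $40 − $2 = $38.

38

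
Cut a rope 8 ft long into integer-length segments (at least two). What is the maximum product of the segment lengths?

18

Fill f[k] for k=2..8: at each k try every first piece i and multiply by the better of (k−i) uncut or f[k−i].
f[2] = 1×max(1,0) = 1×1 = 1
f[3] = 1×max(2,1) = 1×2 = 2
f[4] = 2×max(2,1) = 2×2 = 4
f[5] = 2×max(3,2) = 2×3 = 6
f[6] = 3×max(3,2) = 3×3 = 9
f[7] = 2×max(5,6) = 2×6 = 12
f[8] = 2×max(6,9) = 2×9 = 18
One optimal split: 3 + 3 + 2; product 3×3×2 = 18.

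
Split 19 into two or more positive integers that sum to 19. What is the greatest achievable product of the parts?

972

Let P[k] be the best product for length k (with at least one cut). For each first piece i, the rest contributes max(k−i, P[k−i]).
P[2] = 1·max(1,0) = 1·1 = 1
P[3] = 1·max(2,1) = 1·2 = 2
P[4] = 2·max(2,1) = 2·2 = 4
P[5] = 2·max(3,2) = 2·3 = 6
P[6] = 3·max(3,2) = 3·3 = 9
P[7] = 2·max(5,6) = 2·6 = 12
P[8] = 2·max(6,9) = 2·9 = 18
P[9] = 3·max(6,9) = 3·9 = 27
P[10] = 2·max(8,18) = 2·18 = 36
P[11] = 2·max(9,27) = 2·27 = 54
P[12] = 3·max(9,27) = 3·27 = 81
P[13] = 2·max(11,54) = 2·54 = 108
P[14] = 2·max(12,81) = 2·81 = 162
P[15] = 3·max(12,81) = 3·81 = 243
P[16] = 2·max(14,162) = 2·162 = 324
P[17] = 2·max(15,243) = 2·243 = 486
P[18] = 3·max(15,243) = 3·243 = 729
P[19] = 2·max(17,486) = 2·486 = 972
One optimal split: 3 + 3 + 3 + 3 + 3 + 2 + 2; product 3·3·3·3·3·2·2 = 972.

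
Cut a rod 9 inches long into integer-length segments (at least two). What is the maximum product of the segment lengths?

Fill f[k] for k=2..9: at each k try every first piece i and multiply by the better of (k−i) uncut or f[k−i].
f[2] = 1*max(1,0) = 1*1 = 1
f[3] = 1*max(2,1) = 1*2 = 2
f[4] = 2*max(2,1) = 2*2 = 4
f[5] = 2*max(3,2) = 2*3 = 6
f[6] = 3*max(3,2) = 3*3 = 9
f[7] = 2*max(5,6) = 2*6 = 12
f[8] = 2*max(6,9) = 2*9 = 18
f[9] = 3*max(6,9) = 3*9 = 27
One optimal split: 3 + 3 + 3; product 3*3*3 = 27.

27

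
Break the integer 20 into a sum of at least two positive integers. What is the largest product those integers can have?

Fill m[k] for k=2..20: at each k try every first piece i and multiply by the better of (k−i) uncut or m[k−i].
m[2] = 1·max(1,0) = 1·1 = 1
m[3] = max(1·2, 2·1) = 2
m[4] = max(1·3, 2·2, 3·1) = 4
m[5] = max(1·4, 2·3, 3·2, 4·1) = 6
m[6] = max(1·6, 2·4, 3·3, 4·2, 5·1) = 9
m[7] = max(1·9, 2·6, 3·4, 4·3, 5·2, 6·1) = 12
m[8] = max(1·12, 2·9, 3·6, …, 6·2, 7·1) = 18
m[9] = max(1·18, 2·12, 3·9, …, 7·2, 8·1) = 27
m[10] = max(1·27, 2·18, 3·12, …, 8·2, 9·1) = 36
m[11] = max(1·36, 2·27, 3·18, …, 9·2, 10·1) = 54
m[12] = max(1·54, 2·36, 3·27, …, 10·2, 11·1) = 81
m[13] = max(1·81, 2·54, 3·36, …, 11·2, 12·1) = 108
m[14] = max(1·108, 2·81, 3·54, …, 12·2, 13·1) = 162
m[15] = max(1·162, 2·108, 3·81, …, 13·2, 14·1) = 243
m[16] = max(1·243, 2·162, 3·108, …, 14·2, 15·1) = 324
m[17] = max(1·324, 2·243, 3·162, …, 15·2, 16·1) = 486
m[18] = max(1·486, 2·324, 3·243, …, 16·2, 17·1) = 729
m[19] = max(1·729, 2·486, 3·324, …, 17·2, 18·1) = 972
m[20] = max(1·972, 2·729, 3·486, …, 18·2, 19·1) = 1458
One optimal split: 3 + 3 + 3 + 3 + 3 + 3 + 2; product 3·3·3·3·3·3·2 = 1458.

1458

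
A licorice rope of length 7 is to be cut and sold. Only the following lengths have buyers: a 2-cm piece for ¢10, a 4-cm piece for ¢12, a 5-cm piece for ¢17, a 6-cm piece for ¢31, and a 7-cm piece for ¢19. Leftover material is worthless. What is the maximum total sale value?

Let r[k] be the best obtainable value from length k. For each k, try every first piece i and keep the best of price[i] + r[k−i].
r[1] = 0
r[2] = 10
r[3] = 10
r[4] = max(10+10, 12+0) = 20
r[5] = max(10+10, 12+0, 17+0) = 20
r[6] = max(10+20, 12+10, 17+0, 31+0) = 31
r[7] = max(10+20, 12+10, 17+10, 31+0, 19+0) = 31
One optimal cutting: pieces 6 with 1 cm of scrap → ¢31.

31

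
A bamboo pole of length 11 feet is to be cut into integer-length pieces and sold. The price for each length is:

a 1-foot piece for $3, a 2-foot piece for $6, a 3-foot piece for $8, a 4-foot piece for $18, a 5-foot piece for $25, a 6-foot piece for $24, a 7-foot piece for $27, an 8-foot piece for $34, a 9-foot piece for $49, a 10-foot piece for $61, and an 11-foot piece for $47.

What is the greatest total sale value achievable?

64

Consider every possible first cut. r[k] is the best of p[i]+r[k−i] over all sellable i≤k.
r[1] = 3
r[2] = 6  (first piece 1, then r[1]=3)
r[3] = 9  (first piece 1, then r[2]=6)
r[4] = 18
r[5] = 25
r[6] = 28  (first piece 1, then r[5]=25)
r[7] = 31  (first piece 1, then r[6]=28)
r[8] = 36  (first piece 4, then r[4]=18)
r[9] = 49
r[10] = 61
r[11] = 64  (first piece 1, then r[10]=61)
One optimal cutting: 10 + 1 → $61 + $3 = $64.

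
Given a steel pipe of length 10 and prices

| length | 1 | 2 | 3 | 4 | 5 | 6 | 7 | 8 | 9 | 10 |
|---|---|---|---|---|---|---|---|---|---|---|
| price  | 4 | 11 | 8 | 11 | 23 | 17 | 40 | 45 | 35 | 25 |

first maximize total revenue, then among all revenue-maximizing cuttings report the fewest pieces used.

Build r[k] bottom-up: r[k] = max over allowed piece i of (p[i] + r[k−i]).
r[1] = 4
r[2] = max(4+4, 11+0) = 11
r[3] = max(4+11, 11+4, 8+0) = 15
r[4] = max(4+15, 11+11, 8+4, 11+0) = 22
r[5] = max(4+22, 11+15, 8+11, 11+4, 23+0) = 26
r[6] = max(4+26, 11+22, 8+15, 11+11, 23+4, 17+0) = 33
r[7] = max(4+33, 11+26, 8+22, …, 17+4, 40+0) = 40
r[8] = max(4+40, 11+33, 8+26, …, 40+4, 45+0) = 45
r[9] = max(4+45, 11+40, 8+33, …, 45+4, 35+0) = 51
r[10] = max(4+51, 11+45, 8+40, …, 35+4, 25+0) = 56
Maximum revenue is $56.
Now minimize piece count subject to staying optimal: for each k, pieces[k] = 1 + min over i with p[i]+r[k−i]=r[k] of pieces[k−i].
pieces[7] = 1
pieces[8] = 1
pieces[9] = 2
pieces[10] = 2

2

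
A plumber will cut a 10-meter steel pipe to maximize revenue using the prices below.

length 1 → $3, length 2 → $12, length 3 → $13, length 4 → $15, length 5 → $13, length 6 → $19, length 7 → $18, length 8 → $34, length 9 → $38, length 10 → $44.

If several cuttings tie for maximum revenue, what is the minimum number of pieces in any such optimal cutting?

5

Consider every possible first cut. r[k] is the best of p[i]+r[k−i] over all sellable i≤k.
r[1] = 3
r[2] = max(3+3, 12+0) = 12
r[3] = max(3+12, 12+3, 13+0) = 15
r[4] = max(3+15, 12+12, 13+3, 15+0) = 24
r[5] = max(3+24, 12+15, 13+12, 15+3, 13+0) = 27
r[6] = max(3+27, 12+24, 13+15, 15+12, 13+3, 19+0) = 36
r[7] = max(3+36, 12+27, 13+24, …, 19+3, 18+0) = 39
r[8] = max(3+39, 12+36, 13+27, …, 18+3, 34+0) = 48
r[9] = max(3+48, 12+39, 13+36, …, 34+3, 38+0) = 51
r[10] = max(3+51, 12+48, 13+39, …, 38+3, 44+0) = 60
Maximum revenue is $60.
Now minimize piece count subject to staying optimal: for each k, pieces[k] = 1 + min over i with p[i]+r[k−i]=r[k] of pieces[k−i].
pieces[7] = 4
pieces[8] = 4
pieces[9] = 5
pieces[10] = 5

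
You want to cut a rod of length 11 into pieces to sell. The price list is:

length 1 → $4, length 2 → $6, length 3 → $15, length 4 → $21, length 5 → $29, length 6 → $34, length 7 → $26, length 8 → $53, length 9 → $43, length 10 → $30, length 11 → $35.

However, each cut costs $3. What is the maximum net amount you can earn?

Consider every possible first cut. net[k] is the best of p[i]+net[k−i] over all sellable i≤k, charging 3 whenever i<k.
net[1] = 4
net[2] = max(4+4-3, 6+0) = 6
net[3] = max(4+6-3, 6+4-3, 15+0) = 15
net[4] = max(4+15-3, 6+6-3, 15+4-3, 21+0) = 21
net[5] = max(4+21-3, 6+15-3, 15+6-3, 21+4-3, 29+0) = 29
net[6] = max(4+29-3, 6+21-3, 15+15-3, 21+6-3, 29+4-3, 34+0) = 34
net[7] = max(4+34-3, 6+29-3, 15+21-3, …, 34+4-3, 26+0) = 35
net[8] = max(4+35-3, 6+34-3, 15+29-3, …, 26+4-3, 53+0) = 53
net[9] = max(4+53-3, 6+35-3, 15+34-3, …, 53+4-3, 43+0) = 54
net[10] = max(4+54-3, 6+53-3, 15+35-3, …, 43+4-3, 30+0) = 56
net[11] = max(4+56-3, 6+54-3, 15+53-3, …, 30+4-3, 35+0) = 65
One optimal plan: pieces 8 + 3 (1 cut) → $68 − $3 = $65.

65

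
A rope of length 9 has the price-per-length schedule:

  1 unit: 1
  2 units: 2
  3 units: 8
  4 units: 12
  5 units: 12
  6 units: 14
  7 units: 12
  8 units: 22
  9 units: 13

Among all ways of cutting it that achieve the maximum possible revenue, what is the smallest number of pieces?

Let r[k] be the best obtainable value from length k. For each k, try every first piece i and keep the best of price[i] + r[k−i].
r[1] = 1
r[2] = max(1+1, 2+0) = 2
r[3] = max(1+2, 2+1, 8+0) = 8
r[4] = max(1+8, 2+2, 8+1, 12+0) = 12
r[5] = max(1+12, 2+8, 8+2, 12+1, 12+0) = 13
r[6] = max(1+13, 2+12, 8+8, 12+2, 12+1, 14+0) = 16
r[7] = max(1+16, 2+13, 8+12, …, 14+1, 12+0) = 20
r[8] = max(1+20, 2+16, 8+13, …, 12+1, 22+0) = 24
r[9] = max(1+24, 2+20, 8+16, …, 22+1, 13+0) = 25
Maximum revenue is 25.
Now minimize piece count subject to staying optimal: for each k, pieces[k] = 1 + min over i with p[i]+r[k−i]=r[k] of pieces[k−i].
pieces[6] = 2
pieces[7] = 2
pieces[8] = 2
pieces[9] = 3

3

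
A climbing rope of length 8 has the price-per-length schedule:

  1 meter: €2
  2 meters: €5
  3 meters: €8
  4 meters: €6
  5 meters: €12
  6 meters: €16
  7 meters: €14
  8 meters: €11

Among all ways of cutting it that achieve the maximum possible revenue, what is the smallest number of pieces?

Build r[k] bottom-up: r[k] = max over allowed piece i of (p[i] + r[k−i]).
r[1] = 2
r[2] = 5
r[3] = 8
r[4] = 10  (first piece 1, then r[3]=8)
r[5] = 13  (first piece 2, then r[3]=8)
r[6] = 16  (first piece 3, then r[3]=8)
r[7] = 18  (first piece 1, then r[6]=16)
r[8] = 21  (first piece 2, then r[6]=16)
Maximum revenue is €21.
Now minimize piece count subject to staying optimal: for each k, pieces[k] = 1 + min over i with p[i]+r[k−i]=r[k] of pieces[k−i].
pieces[5] = 2
pieces[6] = 1
pieces[7] = 2
pieces[8] = 2

2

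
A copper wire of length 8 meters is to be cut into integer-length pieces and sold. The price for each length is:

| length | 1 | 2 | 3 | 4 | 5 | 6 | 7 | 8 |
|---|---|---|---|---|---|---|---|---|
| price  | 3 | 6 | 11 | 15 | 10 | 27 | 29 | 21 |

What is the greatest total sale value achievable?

33

Build v[k] bottom-up: v[k] = max over allowed piece i of (p[i] + v[k−i]).
v[1] = 3
v[2] = max(3+3, 6+0) = 6
v[3] = max(3+6, 6+3, 11+0) = 11
v[4] = max(3+11, 6+6, 11+3, 15+0) = 15
v[5] = max(3+15, 6+11, 11+6, 15+3, 10+0) = 18
v[6] = max(3+18, 6+15, 11+11, 15+6, 10+3, 27+0) = 27
v[7] = max(3+27, 6+18, 11+15, …, 27+3, 29+0) = 30
v[8] = max(3+30, 6+27, 11+18, …, 29+3, 21+0) = 33
One optimal cutting: 6 + 1 + 1 → €27 + €3 + €3 = €33.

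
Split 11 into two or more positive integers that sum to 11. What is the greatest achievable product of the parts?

Fill prod[k] for k=2..11: at each k try every first piece i and multiply by the better of (k−i) uncut or prod[k−i].
prod[2] = 1×max(1,0) = 1×1 = 1
prod[3] = 1×max(2,1) = 1×2 = 2
prod[4] = 2×max(2,1) = 2×2 = 4
prod[5] = 2×max(3,2) = 2×3 = 6
prod[6] = 3×max(3,2) = 3×3 = 9
prod[7] = 2×max(5,6) = 2×6 = 12
prod[8] = 2×max(6,9) = 2×9 = 18
prod[9] = 3×max(6,9) = 3×9 = 27
prod[10] = 2×max(8,18) = 2×18 = 36
prod[11] = 2×max(9,27) = 2×27 = 54
One optimal split: 3 + 3 + 3 + 2; product 3×3×3×2 = 54.

54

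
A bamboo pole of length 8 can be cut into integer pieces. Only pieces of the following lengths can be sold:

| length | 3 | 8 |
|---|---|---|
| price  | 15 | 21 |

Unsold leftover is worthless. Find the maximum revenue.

30

Consider every possible first cut. best[k] is the best of p[i]+best[k−i] over all sellable i≤k.
best[1] = 0
best[2] = 0
best[3] = 15
best[4] = 15
best[5] = 15
best[6] = 30  (first piece 3, then best[3]=15)
best[7] = 30
best[8] = 30
One optimal cutting: pieces 3 + 3 with 2 feet of scrap → $30.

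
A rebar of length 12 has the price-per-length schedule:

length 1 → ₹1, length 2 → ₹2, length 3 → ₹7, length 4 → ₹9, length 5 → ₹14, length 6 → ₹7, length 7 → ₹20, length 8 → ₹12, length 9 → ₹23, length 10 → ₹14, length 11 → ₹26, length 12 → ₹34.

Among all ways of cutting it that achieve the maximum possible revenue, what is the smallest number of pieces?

Let r[k] be the best obtainable value from length k. For each k, try every first piece i and keep the best of price[i] + r[k−i].
r[1] = 1
r[2] = 2  (first piece 1, then r[1]=1)
r[3] = 7
r[4] = 9
r[5] = 14
r[6] = 15  (first piece 1, then r[5]=14)
r[7] = 20
r[8] = 21  (first piece 1, then r[7]=20)
r[9] = 23  (first piece 4, then r[5]=14)
r[10] = 28  (first piece 5, then r[5]=14)
r[11] = 29  (first piece 1, then r[10]=28)
r[12] = 34  (first piece 5, then r[7]=20)
Maximum revenue is ₹34.
Now minimize piece count subject to staying optimal: for each k, pieces[k] = 1 + min over i with p[i]+r[k−i]=r[k] of pieces[k−i].
pieces[9] = 1
pieces[10] = 2
pieces[11] = 2
pieces[12] = 1

1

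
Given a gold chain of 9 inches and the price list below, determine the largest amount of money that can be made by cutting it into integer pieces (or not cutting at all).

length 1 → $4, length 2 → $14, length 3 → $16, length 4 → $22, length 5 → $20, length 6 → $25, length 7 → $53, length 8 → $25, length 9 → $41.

Consider every possible first cut. v[k] is the best of p[i]+v[k−i] over all sellable i≤k.
v[1] = 4
v[2] = 14
v[3] = 18  (first piece 1, then v[2]=14)
v[4] = 28  (first piece 2, then v[2]=14)
v[5] = 32  (first piece 1, then v[4]=28)
v[6] = 42  (first piece 2, then v[4]=28)
v[7] = 53
v[8] = 57  (first piece 1, then v[7]=53)
v[9] = 67  (first piece 2, then v[7]=53)
One optimal cutting: 7 + 2 → $53 + $14 = $67.

67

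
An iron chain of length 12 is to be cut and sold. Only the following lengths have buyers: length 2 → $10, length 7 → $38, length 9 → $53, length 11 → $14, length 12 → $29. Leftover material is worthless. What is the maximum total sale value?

63

Consider every possible first cut. f[k] is the best of p[i]+f[k−i] over all sellable i≤k.
f[1] = 0
f[2] = 10
f[3] = 10
f[4] = 20  (first piece 2, then f[2]=10)
f[5] = 20
f[6] = 30  (first piece 2, then f[4]=20)
f[7] = max(10+20, 38+0) = 38
f[8] = max(10+30, 38+0) = 40
f[9] = max(10+38, 38+10, 53+0) = 53
f[10] = max(10+40, 38+10, 53+0) = 53
f[11] = max(10+53, 38+20, 53+10, 14+0) = 63
f[12] = max(10+53, 38+20, 53+10, 14+0, 29+0) = 63
One optimal cutting: pieces 9 + 2 with 1 link of scrap → $63.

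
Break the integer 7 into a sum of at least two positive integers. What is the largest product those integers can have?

12

Fill g[k] for k=2..7: at each k try every first piece i and multiply by the better of (k−i) uncut or g[k−i].
g[2] = 1·max(1,0) = 1·1 = 1
g[3] = 1·max(2,1) = 1·2 = 2
g[4] = 2·max(2,1) = 2·2 = 4
g[5] = 2·max(3,2) = 2·3 = 6
g[6] = 3·max(3,2) = 3·3 = 9
g[7] = 2·max(5,6) = 2·6 = 12
One optimal split: 3 + 2 + 2; product 3·2·2 = 12.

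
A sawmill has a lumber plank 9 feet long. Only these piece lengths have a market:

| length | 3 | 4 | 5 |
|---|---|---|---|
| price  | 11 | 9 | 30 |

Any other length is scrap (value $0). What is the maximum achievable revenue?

Consider every possible first cut. r[k] is the best of p[i]+r[k−i] over all sellable i≤k.
r[1] = 0
r[2] = 0
r[3] = 11
r[4] = max(11+0, 9+0) = 11
r[5] = max(11+0, 9+0, 30+0) = 30
r[6] = max(11+11, 9+0, 30+0) = 30
r[7] = max(11+11, 9+11, 30+0) = 30
r[8] = max(11+30, 9+11, 30+11) = 41
r[9] = max(11+30, 9+30, 30+11) = 41
One optimal cutting: pieces 5 + 3 with 1 foot of scrap → $41.

41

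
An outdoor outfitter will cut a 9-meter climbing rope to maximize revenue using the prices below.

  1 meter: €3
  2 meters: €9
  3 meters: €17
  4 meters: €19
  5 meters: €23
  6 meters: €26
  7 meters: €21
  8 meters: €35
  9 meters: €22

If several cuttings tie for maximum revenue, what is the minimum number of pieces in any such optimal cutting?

3

Build r[k] bottom-up: r[k] = max over allowed piece i of (p[i] + r[k−i]).
r[1] = 3
r[2] = 9
r[3] = 17
r[4] = 20  (first piece 1, then r[3]=17)
r[5] = 26  (first piece 2, then r[3]=17)
r[6] = 34  (first piece 3, then r[3]=17)
r[7] = 37  (first piece 1, then r[6]=34)
r[8] = 43  (first piece 2, then r[6]=34)
r[9] = 51  (first piece 3, then r[6]=34)
Maximum revenue is €51.
Now minimize piece count subject to staying optimal: for each k, pieces[k] = 1 + min over i with p[i]+r[k−i]=r[k] of pieces[k−i].
pieces[6] = 2
pieces[7] = 3
pieces[8] = 3
pieces[9] = 3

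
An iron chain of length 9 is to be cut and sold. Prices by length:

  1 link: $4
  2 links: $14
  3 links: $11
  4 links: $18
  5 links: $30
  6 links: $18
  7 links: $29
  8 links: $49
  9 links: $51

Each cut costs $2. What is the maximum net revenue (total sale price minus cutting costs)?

Consider every possible first cut. r[k] is the best of p[i]+r[k−i] over all sellable i≤k, charging 2 whenever i<k.
r[1] = 4
r[2] = max(4+4-2, 14+0) = 14
r[3] = max(4+14-2, 14+4-2, 11+0) = 16
r[4] = max(4+16-2, 14+14-2, 11+4-2, 18+0) = 26
r[5] = max(4+26-2, 14+16-2, 11+14-2, 18+4-2, 30+0) = 30
r[6] = max(4+30-2, 14+26-2, 11+16-2, 18+14-2, 30+4-2, 18+0) = 38
r[7] = max(4+38-2, 14+30-2, 11+26-2, …, 18+4-2, 29+0) = 42
r[8] = max(4+42-2, 14+38-2, 11+30-2, …, 29+4-2, 49+0) = 50
r[9] = max(4+50-2, 14+42-2, 11+38-2, …, 49+4-2, 51+0) = 54
One optimal plan: pieces 5 + 2 + 2 (2 cuts) → $58 − $4 = $54.

54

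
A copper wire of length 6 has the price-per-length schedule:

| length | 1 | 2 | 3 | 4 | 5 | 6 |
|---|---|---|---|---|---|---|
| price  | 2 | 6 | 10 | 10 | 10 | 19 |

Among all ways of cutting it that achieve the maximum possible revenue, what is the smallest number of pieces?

Consider every possible first cut. r[k] is the best of p[i]+r[k−i] over all sellable i≤k.
r[1] = 2
r[2] = 6
r[3] = 10
r[4] = 12  (first piece 1, then r[3]=10)
r[5] = 16  (first piece 2, then r[3]=10)
r[6] = 20  (first piece 3, then r[3]=10)
Maximum revenue is €20.
Now minimize piece count subject to staying optimal: for each k, pieces[k] = 1 + min over i with p[i]+r[k−i]=r[k] of pieces[k−i].
pieces[3] = 1
pieces[4] = 2
pieces[5] = 2
pieces[6] = 2

2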